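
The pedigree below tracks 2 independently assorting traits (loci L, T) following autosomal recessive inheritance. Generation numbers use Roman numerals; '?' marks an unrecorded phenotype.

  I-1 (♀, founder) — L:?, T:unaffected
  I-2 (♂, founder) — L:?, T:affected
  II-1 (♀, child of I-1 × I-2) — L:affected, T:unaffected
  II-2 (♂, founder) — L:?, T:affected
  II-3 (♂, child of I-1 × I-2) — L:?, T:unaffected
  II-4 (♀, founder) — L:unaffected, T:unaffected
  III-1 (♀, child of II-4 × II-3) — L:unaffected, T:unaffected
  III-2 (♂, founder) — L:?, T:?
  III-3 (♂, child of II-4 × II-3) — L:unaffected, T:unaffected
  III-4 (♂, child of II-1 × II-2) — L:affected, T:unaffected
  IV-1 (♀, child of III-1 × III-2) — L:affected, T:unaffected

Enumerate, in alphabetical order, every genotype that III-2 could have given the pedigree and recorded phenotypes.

III-2 ∈ {Ll TT, Ll Tt, Ll tt, ll TT, ll Tt, ll tt}

L/I-1 ? ·: Ll|ll
L/I-2 ? ·: Ll|ll
L/II-1 aff I-1×I-2: ll
L/II-2 ? ·: Ll|ll
L/II-3 ? I-1×I-2: LL|Ll|ll
L/II-4 un ·: LL|Ll
L/III-1 un II-4×II-3: Ll
L/III-2 ? ·: Ll|ll
L/III-3 un II-4×II-3: LL|Ll
L/III-4 aff II-1×II-2: ll
L/IV-1 aff III-1×III-2: ll
⇒ L over [I-1,I-2,II-1,II-2,II-3,II-4,III-1,III-2,III-3,III-4,IV-1]: 88 consistent
T/I-1 un ·: TT|Tt
T/I-2 aff ·: tt
T/II-1 un I-1×I-2: Tt
T/II-2 aff ·: tt
T/II-3 un I-1×I-2: Tt
T/II-4 un ·: TT|Tt
T/III-1 un II-4×II-3: TT|Tt
T/III-2 ? ·: TT|Tt|tt
T/III-3 un II-4×II-3: TT|Tt
T/III-4 un II-1×II-2: Tt
T/IV-1 un III-1×III-2: TT|Tt
⇒ T over [I-1,I-2,II-1,II-2,II-3,II-4,III-1,III-2,III-3,III-4,IV-1]: 72 consistent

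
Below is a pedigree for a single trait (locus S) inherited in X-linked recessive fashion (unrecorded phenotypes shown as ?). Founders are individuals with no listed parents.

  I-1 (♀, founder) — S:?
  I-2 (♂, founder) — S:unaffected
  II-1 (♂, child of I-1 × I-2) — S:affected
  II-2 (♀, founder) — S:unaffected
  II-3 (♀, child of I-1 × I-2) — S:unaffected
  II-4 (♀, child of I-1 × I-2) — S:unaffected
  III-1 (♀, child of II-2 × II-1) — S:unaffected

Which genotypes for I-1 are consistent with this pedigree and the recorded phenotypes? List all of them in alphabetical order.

I-1 ∈ {X^SX^s, X^sX^s}

S/I-1 ? ·: X^SX^s|X^sX^s
S/I-2 un ·: X^SY
S/II-1 aff I-1×I-2: X^sY
S/II-2 un ·: X^SX^S|X^SX^s
S/II-3 un I-1×I-2: X^SX^S|X^SX^s
S/II-4 un I-1×I-2: X^SX^S|X^SX^s
S/III-1 un II-2×II-1: X^SX^s
⇒ S over [I-1,I-2,II-1,II-2,II-3,II-4,III-1]: 10 consistent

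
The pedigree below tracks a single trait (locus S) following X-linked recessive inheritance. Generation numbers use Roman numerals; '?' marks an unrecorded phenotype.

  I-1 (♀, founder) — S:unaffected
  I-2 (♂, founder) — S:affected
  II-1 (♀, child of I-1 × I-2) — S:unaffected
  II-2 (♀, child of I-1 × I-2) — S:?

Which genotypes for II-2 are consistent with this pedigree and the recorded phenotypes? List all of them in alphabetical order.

S/I-1 un ·: X^SX^S|X^SX^s
S/I-2 aff ·: X^sY
S/II-1 un I-1×I-2: X^SX^s
S/II-2 ? I-1×I-2: X^SX^s|X^sX^s
⇒ S over [I-1,I-2,II-1,II-2]: 3 consistent

II-2 ∈ {X^SX^s, X^sX^s}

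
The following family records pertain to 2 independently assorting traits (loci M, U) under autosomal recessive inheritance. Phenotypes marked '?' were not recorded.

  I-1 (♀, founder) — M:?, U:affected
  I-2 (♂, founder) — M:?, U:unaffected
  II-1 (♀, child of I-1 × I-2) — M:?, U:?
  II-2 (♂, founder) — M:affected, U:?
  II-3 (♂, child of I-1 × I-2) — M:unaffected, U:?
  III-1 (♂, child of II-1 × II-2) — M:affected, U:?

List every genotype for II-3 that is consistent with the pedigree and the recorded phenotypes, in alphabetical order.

II-3 ∈ {MM Uu, MM uu, Mm Uu, Mm uu}

M/I-1 ? ·: MM|Mm|mm
M/I-2 ? ·: MM|Mm|mm
M/II-1 ? I-1×I-2: Mm|mm
M/II-2 aff ·: mm
M/II-3 un I-1×I-2: MM|Mm
M/III-1 aff II-1×II-2: mm
⇒ M over [I-1,I-2,II-1,II-2,II-3,III-1]: 14 consistent
U/I-1 aff ·: uu
U/I-2 un ·: UU|Uu
U/II-1 ? I-1×I-2: Uu|uu
U/II-2 ? ·: UU|Uu|uu
U/II-3 ? I-1×I-2: Uu|uu
U/III-1 ? II-1×II-2: UU|Uu|uu
⇒ U over [I-1,I-2,II-1,II-2,II-3,III-1]: 29 consistent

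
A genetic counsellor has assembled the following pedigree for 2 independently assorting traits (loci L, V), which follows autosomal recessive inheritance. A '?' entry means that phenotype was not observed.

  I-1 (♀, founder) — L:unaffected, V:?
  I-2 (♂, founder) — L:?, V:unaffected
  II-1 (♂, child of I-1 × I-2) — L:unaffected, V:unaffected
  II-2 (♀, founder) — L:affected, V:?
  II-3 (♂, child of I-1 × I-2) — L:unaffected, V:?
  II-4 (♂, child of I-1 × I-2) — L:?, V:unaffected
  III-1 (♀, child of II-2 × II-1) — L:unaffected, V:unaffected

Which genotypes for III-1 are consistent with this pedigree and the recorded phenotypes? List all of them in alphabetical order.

L/I-1 un ·: LL|Ll
L/I-2 ? ·: LL|Ll|ll
L/II-1 un I-1×I-2: LL|Ll
L/II-2 aff ·: ll
L/II-3 un I-1×I-2: LL|Ll
L/II-4 ? I-1×I-2: LL|Ll|ll
L/III-1 un II-2×II-1: Ll
⇒ L over [I-1,I-2,II-1,II-2,II-3,II-4,III-1]: 32 consistent
V/I-1 ? ·: VV|Vv|vv
V/I-2 un ·: VV|Vv
V/II-1 un I-1×I-2: VV|Vv
V/II-2 ? ·: VV|Vv|vv
V/II-3 ? I-1×I-2: VV|Vv|vv
V/II-4 un I-1×I-2: VV|Vv
V/III-1 un II-2×II-1: VV|Vv
⇒ V over [I-1,I-2,II-1,II-2,II-3,II-4,III-1]: 145 consistent

III-1 ∈ {Ll VV, Ll Vv}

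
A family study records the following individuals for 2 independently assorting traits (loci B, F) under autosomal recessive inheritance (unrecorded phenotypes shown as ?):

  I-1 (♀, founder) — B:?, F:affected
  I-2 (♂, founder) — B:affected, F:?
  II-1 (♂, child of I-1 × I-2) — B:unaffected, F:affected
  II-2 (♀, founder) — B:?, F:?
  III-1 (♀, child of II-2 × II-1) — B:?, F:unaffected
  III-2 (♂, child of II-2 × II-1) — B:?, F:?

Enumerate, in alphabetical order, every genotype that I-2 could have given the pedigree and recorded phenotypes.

I-2 ∈ {bb Ff, bb ff}

B/I-1 ? ·: BB|Bb
B/I-2 aff ·: bb
B/II-1 un I-1×I-2: Bb
B/II-2 ? ·: BB|Bb|bb
B/III-1 ? II-2×II-1: BB|Bb|bb
B/III-2 ? II-2×II-1: BB|Bb|bb
⇒ B over [I-1,I-2,II-1,II-2,III-1,III-2]: 34 consistent
F/I-1 aff ·: ff
F/I-2 ? ·: Ff|ff
F/II-1 aff I-1×I-2: ff
F/II-2 ? ·: FF|Ff
F/III-1 un II-2×II-1: Ff
F/III-2 ? II-2×II-1: Ff|ff
⇒ F over [I-1,I-2,II-1,II-2,III-1,III-2]: 6 consistent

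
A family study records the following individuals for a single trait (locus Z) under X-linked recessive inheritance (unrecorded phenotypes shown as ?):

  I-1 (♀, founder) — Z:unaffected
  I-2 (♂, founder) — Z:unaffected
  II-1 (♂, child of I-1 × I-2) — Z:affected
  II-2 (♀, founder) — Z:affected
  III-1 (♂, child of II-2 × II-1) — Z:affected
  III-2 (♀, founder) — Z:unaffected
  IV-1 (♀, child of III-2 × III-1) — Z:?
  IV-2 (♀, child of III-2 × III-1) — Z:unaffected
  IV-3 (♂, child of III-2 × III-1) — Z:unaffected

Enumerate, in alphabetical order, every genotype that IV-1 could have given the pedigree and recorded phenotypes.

Z/I-1 un ·: X^ZX^z
Z/I-2 un ·: X^ZY
Z/II-1 aff I-1×I-2: X^zY
Z/II-2 aff ·: X^zX^z
Z/III-1 aff II-2×II-1: X^zY
Z/III-2 un ·: X^ZX^Z|X^ZX^z
Z/IV-1 ? III-2×III-1: X^ZX^z|X^zX^z
Z/IV-2 un III-2×III-1: X^ZX^z
Z/IV-3 un III-2×III-1: X^ZY
⇒ Z over [I-1,I-2,II-1,II-2,III-1,III-2,IV-1,IV-2,IV-3]: 3 consistent

IV-1 ∈ {X^ZX^z, X^zX^z}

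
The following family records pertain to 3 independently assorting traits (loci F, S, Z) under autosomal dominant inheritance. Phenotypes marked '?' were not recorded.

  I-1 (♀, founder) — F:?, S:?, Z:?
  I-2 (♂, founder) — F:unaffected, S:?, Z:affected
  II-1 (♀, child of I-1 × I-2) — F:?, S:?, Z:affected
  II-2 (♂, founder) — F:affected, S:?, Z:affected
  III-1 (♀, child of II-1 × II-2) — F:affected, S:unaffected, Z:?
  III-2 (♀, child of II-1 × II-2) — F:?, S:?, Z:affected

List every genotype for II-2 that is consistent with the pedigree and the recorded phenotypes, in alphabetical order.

II-2 ∈ {FF Ss ZZ, FF Ss Zz, FF ss ZZ, FF ss Zz, Ff Ss ZZ, Ff Ss Zz, Ff ss ZZ, Ff ss Zz}

F/I-1 ? ·: ff|Ff|FF
F/I-2 un ·: ff
F/II-1 ? I-1×I-2: ff|Ff
F/II-2 aff ·: Ff|FF
F/III-1 aff II-1×II-2: Ff|FF
F/III-2 ? II-1×II-2: ff|Ff|FF
⇒ F over [I-1,I-2,II-1,II-2,III-1,III-2]: 26 consistent
S/I-1 ? ·: ss|Ss|SS
S/I-2 ? ·: ss|Ss|SS
S/II-1 ? I-1×I-2: ss|Ss
S/II-2 ? ·: ss|Ss
S/III-1 un II-1×II-2: ss
S/III-2 ? II-1×II-2: ss|Ss|SS
⇒ S over [I-1,I-2,II-1,II-2,III-1,III-2]: 47 consistent
Z/I-1 ? ·: zz|Zz|ZZ
Z/I-2 aff ·: Zz|ZZ
Z/II-1 aff I-1×I-2: Zz|ZZ
Z/II-2 aff ·: Zz|ZZ
Z/III-1 ? II-1×II-2: zz|Zz|ZZ
Z/III-2 aff II-1×II-2: Zz|ZZ
⇒ Z over [I-1,I-2,II-1,II-2,III-1,III-2]: 70 consistent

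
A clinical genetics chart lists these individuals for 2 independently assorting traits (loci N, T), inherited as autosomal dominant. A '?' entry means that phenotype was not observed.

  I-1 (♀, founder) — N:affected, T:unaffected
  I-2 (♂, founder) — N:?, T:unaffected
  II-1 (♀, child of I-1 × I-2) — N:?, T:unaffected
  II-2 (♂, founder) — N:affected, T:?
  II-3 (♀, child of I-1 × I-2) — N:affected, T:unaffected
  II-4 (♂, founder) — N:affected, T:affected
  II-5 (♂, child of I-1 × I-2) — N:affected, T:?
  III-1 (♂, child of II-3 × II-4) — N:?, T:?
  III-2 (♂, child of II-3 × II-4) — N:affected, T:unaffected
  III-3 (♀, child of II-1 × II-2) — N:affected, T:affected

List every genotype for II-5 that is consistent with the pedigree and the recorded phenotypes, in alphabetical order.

II-5 ∈ {NN tt, Nn tt}

N/I-1 aff ·: Nn|NN
N/I-2 ? ·: nn|Nn|NN
N/II-1 ? I-1×I-2: nn|Nn|NN
N/II-2 aff ·: Nn|NN
N/II-3 aff I-1×I-2: Nn|NN
N/II-4 aff ·: Nn|NN
N/II-5 aff I-1×I-2: Nn|NN
N/III-1 ? II-3×II-4: nn|Nn|NN
N/III-2 aff II-3×II-4: Nn|NN
N/III-3 aff II-1×II-2: Nn|NN
⇒ N over [I-1,I-2,II-1,II-2,II-3,II-4,II-5,III-1,III-2,III-3]: 805 consistent
T/I-1 un ·: tt
T/I-2 un ·: tt
T/II-1 un I-1×I-2: tt
T/II-2 ? ·: Tt|TT
T/II-3 un I-1×I-2: tt
T/II-4 aff ·: Tt
T/II-5 ? I-1×I-2: tt
T/III-1 ? II-3×II-4: tt|Tt
T/III-2 un II-3×II-4: tt
T/III-3 aff II-1×II-2: Tt
⇒ T over [I-1,I-2,II-1,II-2,II-3,II-4,II-5,III-1,III-2,III-3]: 4 consistent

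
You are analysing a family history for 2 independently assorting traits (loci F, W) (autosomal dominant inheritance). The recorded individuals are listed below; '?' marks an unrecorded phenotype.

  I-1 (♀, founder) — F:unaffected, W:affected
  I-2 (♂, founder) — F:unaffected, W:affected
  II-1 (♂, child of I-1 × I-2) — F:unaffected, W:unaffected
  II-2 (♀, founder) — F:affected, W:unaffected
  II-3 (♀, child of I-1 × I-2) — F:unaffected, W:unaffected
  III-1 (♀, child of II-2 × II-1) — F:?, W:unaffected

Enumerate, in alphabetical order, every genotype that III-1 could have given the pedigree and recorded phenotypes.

F/I-1 un ·: ff
F/I-2 un ·: ff
F/II-1 un I-1×I-2: ff
F/II-2 aff ·: Ff|FF
F/II-3 un I-1×I-2: ff
F/III-1 ? II-2×II-1: ff|Ff
⇒ F over [I-1,I-2,II-1,II-2,II-3,III-1]: 3 consistent
W/I-1 aff ·: Ww
W/I-2 aff ·: Ww
W/II-1 un I-1×I-2: ww
W/II-2 un ·: ww
W/II-3 un I-1×I-2: ww
W/III-1 un II-2×II-1: ww
⇒ W over [I-1,I-2,II-1,II-2,II-3,III-1]: 1 consistent

III-1 ∈ {Ff ww, ff ww}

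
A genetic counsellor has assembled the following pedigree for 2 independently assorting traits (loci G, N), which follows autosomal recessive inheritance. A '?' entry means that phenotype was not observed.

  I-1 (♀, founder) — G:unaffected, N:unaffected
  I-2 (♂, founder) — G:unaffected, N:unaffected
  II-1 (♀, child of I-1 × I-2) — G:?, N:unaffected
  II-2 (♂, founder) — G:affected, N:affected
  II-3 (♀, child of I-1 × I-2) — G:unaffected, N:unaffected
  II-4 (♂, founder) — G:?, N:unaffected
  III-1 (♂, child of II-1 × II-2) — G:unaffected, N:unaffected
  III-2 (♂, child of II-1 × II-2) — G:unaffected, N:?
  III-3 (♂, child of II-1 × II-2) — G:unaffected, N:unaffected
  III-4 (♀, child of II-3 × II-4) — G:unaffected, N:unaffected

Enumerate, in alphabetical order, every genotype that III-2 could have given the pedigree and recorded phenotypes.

G/I-1 un ·: GG|Gg
G/I-2 un ·: GG|Gg
G/II-1 ? I-1×I-2: GG|Gg
G/II-2 aff ·: gg
G/II-3 un I-1×I-2: GG|Gg
G/II-4 ? ·: GG|Gg|gg
G/III-1 un II-1×II-2: Gg
G/III-2 un II-1×II-2: Gg
G/III-3 un II-1×II-2: Gg
G/III-4 un II-3×II-4: GG|Gg
⇒ G over [I-1,I-2,II-1,II-2,II-3,II-4,III-1,III-2,III-3,III-4]: 58 consistent
N/I-1 un ·: NN|Nn
N/I-2 un ·: NN|Nn
N/II-1 un I-1×I-2: NN|Nn
N/II-2 aff ·: nn
N/II-3 un I-1×I-2: NN|Nn
N/II-4 un ·: NN|Nn
N/III-1 un II-1×II-2: Nn
N/III-2 ? II-1×II-2: Nn|nn
N/III-3 un II-1×II-2: Nn
N/III-4 un II-3×II-4: NN|Nn
⇒ N over [I-1,I-2,II-1,II-2,II-3,II-4,III-1,III-2,III-3,III-4]: 66 consistent

III-2 ∈ {Gg Nn, Gg nn}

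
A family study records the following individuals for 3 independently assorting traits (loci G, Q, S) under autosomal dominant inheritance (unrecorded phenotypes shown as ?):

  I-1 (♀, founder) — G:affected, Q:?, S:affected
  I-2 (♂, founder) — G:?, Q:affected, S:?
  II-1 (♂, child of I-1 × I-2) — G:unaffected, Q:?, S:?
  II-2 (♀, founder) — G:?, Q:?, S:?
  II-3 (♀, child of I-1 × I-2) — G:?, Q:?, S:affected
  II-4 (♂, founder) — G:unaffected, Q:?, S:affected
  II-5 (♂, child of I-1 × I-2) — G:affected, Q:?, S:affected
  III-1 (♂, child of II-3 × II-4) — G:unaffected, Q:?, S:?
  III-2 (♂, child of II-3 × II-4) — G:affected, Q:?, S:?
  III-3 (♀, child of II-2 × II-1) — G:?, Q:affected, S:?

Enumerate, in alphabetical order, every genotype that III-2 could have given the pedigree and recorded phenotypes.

G/I-1 aff ·: Gg
G/I-2 ? ·: gg|Gg
G/II-1 un I-1×I-2: gg
G/II-2 ? ·: gg|Gg|GG
G/II-3 ? I-1×I-2: Gg
G/II-4 un ·: gg
G/II-5 aff I-1×I-2: Gg|GG
G/III-1 un II-3×II-4: gg
G/III-2 aff II-3×II-4: Gg
G/III-3 ? II-2×II-1: gg|Gg
⇒ G over [I-1,I-2,II-1,II-2,II-3,II-4,II-5,III-1,III-2,III-3]: 12 consistent
Q/I-1 ? ·: qq|Qq|QQ
Q/I-2 aff ·: Qq|QQ
Q/II-1 ? I-1×I-2: qq|Qq|QQ
Q/II-2 ? ·: qq|Qq|QQ
Q/II-3 ? I-1×I-2: qq|Qq|QQ
Q/II-4 ? ·: qq|Qq|QQ
Q/II-5 ? I-1×I-2: qq|Qq|QQ
Q/III-1 ? II-3×II-4: qq|Qq|QQ
Q/III-2 ? II-3×II-4: qq|Qq|QQ
Q/III-3 aff II-2×II-1: Qq|QQ
⇒ Q over [I-1,I-2,II-1,II-2,II-3,II-4,II-5,III-1,III-2,III-3]: 2216 consistent
S/I-1 aff ·: Ss|SS
S/I-2 ? ·: ss|Ss|SS
S/II-1 ? I-1×I-2: ss|Ss|SS
S/II-2 ? ·: ss|Ss|SS
S/II-3 aff I-1×I-2: Ss|SS
S/II-4 aff ·: Ss|SS
S/II-5 aff I-1×I-2: Ss|SS
S/III-1 ? II-3×II-4: ss|Ss|SS
S/III-2 ? II-3×II-4: ss|Ss|SS
S/III-3 ? II-2×II-1: ss|Ss|SS
⇒ S over [I-1,I-2,II-1,II-2,II-3,II-4,II-5,III-1,III-2,III-3]: 1586 consistent

III-2 ∈ {Gg QQ SS, Gg QQ Ss, Gg QQ ss, Gg Qq SS, Gg Qq Ss, Gg Qq ss, Gg qq SS, Gg qq Ss, Gg qq ss}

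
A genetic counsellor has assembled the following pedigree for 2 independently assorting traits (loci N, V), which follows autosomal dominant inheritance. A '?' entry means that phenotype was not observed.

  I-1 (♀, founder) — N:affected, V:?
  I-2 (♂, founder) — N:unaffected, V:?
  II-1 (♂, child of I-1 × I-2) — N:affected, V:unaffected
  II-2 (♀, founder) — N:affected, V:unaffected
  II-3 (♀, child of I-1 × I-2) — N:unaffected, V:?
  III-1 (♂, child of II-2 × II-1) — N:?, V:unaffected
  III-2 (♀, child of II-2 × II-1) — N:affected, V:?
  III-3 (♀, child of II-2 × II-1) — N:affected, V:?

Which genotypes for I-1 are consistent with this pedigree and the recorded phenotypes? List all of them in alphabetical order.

I-1 ∈ {Nn Vv, Nn vv}

N/I-1 aff ·: Nn
N/I-2 un ·: nn
N/II-1 aff I-1×I-2: Nn
N/II-2 aff ·: Nn|NN
N/II-3 un I-1×I-2: nn
N/III-1 ? II-2×II-1: nn|Nn|NN
N/III-2 aff II-2×II-1: Nn|NN
N/III-3 aff II-2×II-1: Nn|NN
⇒ N over [I-1,I-2,II-1,II-2,II-3,III-1,III-2,III-3]: 20 consistent
V/I-1 ? ·: vv|Vv
V/I-2 ? ·: vv|Vv
V/II-1 un I-1×I-2: vv
V/II-2 un ·: vv
V/II-3 ? I-1×I-2: vv|Vv|VV
V/III-1 un II-2×II-1: vv
V/III-2 ? II-2×II-1: vv
V/III-3 ? II-2×II-1: vv
⇒ V over [I-1,I-2,II-1,II-2,II-3,III-1,III-2,III-3]: 8 consistent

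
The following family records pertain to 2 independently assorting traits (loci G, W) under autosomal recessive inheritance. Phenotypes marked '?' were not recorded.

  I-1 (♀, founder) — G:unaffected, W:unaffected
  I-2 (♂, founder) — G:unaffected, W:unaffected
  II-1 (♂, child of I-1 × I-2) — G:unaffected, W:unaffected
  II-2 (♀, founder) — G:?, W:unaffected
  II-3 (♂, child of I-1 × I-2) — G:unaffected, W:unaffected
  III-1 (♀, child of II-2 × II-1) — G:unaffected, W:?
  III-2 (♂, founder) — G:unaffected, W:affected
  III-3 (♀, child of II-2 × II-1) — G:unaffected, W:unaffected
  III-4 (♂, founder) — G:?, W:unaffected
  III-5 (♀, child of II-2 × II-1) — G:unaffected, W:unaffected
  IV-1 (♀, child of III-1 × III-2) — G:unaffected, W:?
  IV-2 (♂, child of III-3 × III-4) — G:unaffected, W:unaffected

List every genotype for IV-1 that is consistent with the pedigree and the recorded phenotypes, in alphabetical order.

IV-1 ∈ {GG Ww, GG ww, Gg Ww, Gg ww}

G/I-1 un ·: GG|Gg
G/I-2 un ·: GG|Gg
G/II-1 un I-1×I-2: GG|Gg
G/II-2 ? ·: GG|Gg|gg
G/II-3 un I-1×I-2: GG|Gg
G/III-1 un II-2×II-1: GG|Gg
G/III-2 un ·: GG|Gg
G/III-3 un II-2×II-1: GG|Gg
G/III-4 ? ·: GG|Gg|gg
G/III-5 un II-2×II-1: GG|Gg
G/IV-1 un III-1×III-2: GG|Gg
G/IV-2 un III-3×III-4: GG|Gg
⇒ G over [I-1,I-2,II-1,II-2,II-3,III-1,III-2,III-3,III-4,III-5,IV-1,IV-2]: 2738 consistent
W/I-1 un ·: WW|Ww
W/I-2 un ·: WW|Ww
W/II-1 un I-1×I-2: WW|Ww
W/II-2 un ·: WW|Ww
W/II-3 un I-1×I-2: WW|Ww
W/III-1 ? II-2×II-1: WW|Ww|ww
W/III-2 aff ·: ww
W/III-3 un II-2×II-1: WW|Ww
W/III-4 un ·: WW|Ww
W/III-5 un II-2×II-1: WW|Ww
W/IV-1 ? III-1×III-2: Ww|ww
W/IV-2 un III-3×III-4: WW|Ww
⇒ W over [I-1,I-2,II-1,II-2,II-3,III-1,III-2,III-3,III-4,III-5,IV-1,IV-2]: 903 consistent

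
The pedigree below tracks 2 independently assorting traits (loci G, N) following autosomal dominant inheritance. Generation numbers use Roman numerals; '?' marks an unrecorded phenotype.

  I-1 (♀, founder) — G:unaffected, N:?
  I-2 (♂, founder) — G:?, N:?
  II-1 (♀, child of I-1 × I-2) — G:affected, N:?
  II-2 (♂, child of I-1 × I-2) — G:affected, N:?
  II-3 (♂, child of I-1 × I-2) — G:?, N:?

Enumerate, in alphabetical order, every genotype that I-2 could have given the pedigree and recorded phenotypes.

I-2 ∈ {GG NN, GG Nn, GG nn, Gg NN, Gg Nn, Gg nn}

G/I-1 un ·: gg
G/I-2 ? ·: Gg|GG
G/II-1 aff I-1×I-2: Gg
G/II-2 aff I-1×I-2: Gg
G/II-3 ? I-1×I-2: gg|Gg
⇒ G over [I-1,I-2,II-1,II-2,II-3]: 3 consistent
N/I-1 ? ·: nn|Nn|NN
N/I-2 ? ·: nn|Nn|NN
N/II-1 ? I-1×I-2: nn|Nn|NN
N/II-2 ? I-1×I-2: nn|Nn|NN
N/II-3 ? I-1×I-2: nn|Nn|NN
⇒ N over [I-1,I-2,II-1,II-2,II-3]: 63 consistent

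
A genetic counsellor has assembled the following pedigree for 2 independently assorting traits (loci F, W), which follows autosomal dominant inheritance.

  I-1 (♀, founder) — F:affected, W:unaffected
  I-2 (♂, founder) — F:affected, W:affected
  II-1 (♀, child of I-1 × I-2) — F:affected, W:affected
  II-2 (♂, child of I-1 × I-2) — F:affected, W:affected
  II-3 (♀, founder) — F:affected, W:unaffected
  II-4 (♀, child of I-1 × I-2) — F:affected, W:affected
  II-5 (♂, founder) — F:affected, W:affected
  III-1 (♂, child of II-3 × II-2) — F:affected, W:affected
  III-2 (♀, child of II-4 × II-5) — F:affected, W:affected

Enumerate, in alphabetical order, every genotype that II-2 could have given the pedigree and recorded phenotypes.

II-2 ∈ {FF Ww, Ff Ww}

F/I-1 aff ·: Ff|FF
F/I-2 aff ·: Ff|FF
F/II-1 aff I-1×I-2: Ff|FF
F/II-2 aff I-1×I-2: Ff|FF
F/II-3 aff ·: Ff|FF
F/II-4 aff I-1×I-2: Ff|FF
F/II-5 aff ·: Ff|FF
F/III-1 aff II-3×II-2: Ff|FF
F/III-2 aff II-4×II-5: Ff|FF
⇒ F over [I-1,I-2,II-1,II-2,II-3,II-4,II-5,III-1,III-2]: 303 consistent
W/I-1 un ·: ww
W/I-2 aff ·: Ww|WW
W/II-1 aff I-1×I-2: Ww
W/II-2 aff I-1×I-2: Ww
W/II-3 un ·: ww
W/II-4 aff I-1×I-2: Ww
W/II-5 aff ·: Ww|WW
W/III-1 aff II-3×II-2: Ww
W/III-2 aff II-4×II-5: Ww|WW
⇒ W over [I-1,I-2,II-1,II-2,II-3,II-4,II-5,III-1,III-2]: 8 consistent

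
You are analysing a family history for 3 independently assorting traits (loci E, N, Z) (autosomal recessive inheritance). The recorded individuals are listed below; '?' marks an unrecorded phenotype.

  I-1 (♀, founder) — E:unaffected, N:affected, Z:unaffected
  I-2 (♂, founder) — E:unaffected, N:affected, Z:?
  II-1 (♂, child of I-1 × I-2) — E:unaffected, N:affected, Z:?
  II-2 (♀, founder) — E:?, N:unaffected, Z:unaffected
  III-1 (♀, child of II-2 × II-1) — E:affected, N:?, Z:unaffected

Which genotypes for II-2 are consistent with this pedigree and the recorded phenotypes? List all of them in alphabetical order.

E/I-1 un ·: EE|Ee
E/I-2 un ·: EE|Ee
E/II-1 un I-1×I-2: Ee
E/II-2 ? ·: Ee|ee
E/III-1 aff II-2×II-1: ee
⇒ E over [I-1,I-2,II-1,II-2,III-1]: 6 consistent
N/I-1 aff ·: nn
N/I-2 aff ·: nn
N/II-1 aff I-1×I-2: nn
N/II-2 un ·: NN|Nn
N/III-1 ? II-2×II-1: Nn|nn
⇒ N over [I-1,I-2,II-1,II-2,III-1]: 3 consistent
Z/I-1 un ·: ZZ|Zz
Z/I-2 ? ·: ZZ|Zz|zz
Z/II-1 ? I-1×I-2: ZZ|Zz|zz
Z/II-2 un ·: ZZ|Zz
Z/III-1 un II-2×II-1: ZZ|Zz
⇒ Z over [I-1,I-2,II-1,II-2,III-1]: 36 consistent

II-2 ∈ {Ee NN ZZ, Ee NN Zz, Ee Nn ZZ, Ee Nn Zz, ee NN ZZ, ee NN Zz, ee Nn ZZ, ee Nn Zz}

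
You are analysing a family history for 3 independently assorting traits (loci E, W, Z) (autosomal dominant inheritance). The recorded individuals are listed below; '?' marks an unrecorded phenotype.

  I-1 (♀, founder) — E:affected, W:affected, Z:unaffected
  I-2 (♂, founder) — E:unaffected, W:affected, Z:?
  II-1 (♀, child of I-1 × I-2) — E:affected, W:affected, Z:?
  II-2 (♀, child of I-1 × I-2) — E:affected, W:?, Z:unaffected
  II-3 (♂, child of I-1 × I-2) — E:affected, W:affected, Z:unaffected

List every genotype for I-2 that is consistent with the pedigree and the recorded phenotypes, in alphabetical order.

I-2 ∈ {ee WW Zz, ee WW zz, ee Ww Zz, ee Ww zz}

E/I-1 aff ·: Ee|EE
E/I-2 un ·: ee
E/II-1 aff I-1×I-2: Ee
E/II-2 aff I-1×I-2: Ee
E/II-3 aff I-1×I-2: Ee
⇒ E over [I-1,I-2,II-1,II-2,II-3]: 2 consistent
W/I-1 aff ·: Ww|WW
W/I-2 aff ·: Ww|WW
W/II-1 aff I-1×I-2: Ww|WW
W/II-2 ? I-1×I-2: ww|Ww|WW
W/II-3 aff I-1×I-2: Ww|WW
⇒ W over [I-1,I-2,II-1,II-2,II-3]: 29 consistent
Z/I-1 un ·: zz
Z/I-2 ? ·: zz|Zz
Z/II-1 ? I-1×I-2: zz|Zz
Z/II-2 un I-1×I-2: zz
Z/II-3 un I-1×I-2: zz
⇒ Z over [I-1,I-2,II-1,II-2,II-3]: 3 consistent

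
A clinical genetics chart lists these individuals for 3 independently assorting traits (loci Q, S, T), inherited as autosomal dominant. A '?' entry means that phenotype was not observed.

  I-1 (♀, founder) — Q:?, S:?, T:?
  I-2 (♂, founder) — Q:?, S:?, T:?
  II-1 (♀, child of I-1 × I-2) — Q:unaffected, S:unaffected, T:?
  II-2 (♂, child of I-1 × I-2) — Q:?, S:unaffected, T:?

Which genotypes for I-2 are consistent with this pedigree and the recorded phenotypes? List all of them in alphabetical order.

I-2 ∈ {Qq Ss TT, Qq Ss Tt, Qq Ss tt, Qq ss TT, Qq ss Tt, Qq ss tt, qq Ss TT, qq Ss Tt, qq Ss tt, qq ss TT, qq ss Tt, qq ss tt}

Q/I-1 ? ·: qq|Qq
Q/I-2 ? ·: qq|Qq
Q/II-1 un I-1×I-2: qq
Q/II-2 ? I-1×I-2: qq|Qq|QQ
⇒ Q over [I-1,I-2,II-1,II-2]: 8 consistent
S/I-1 ? ·: ss|Ss
S/I-2 ? ·: ss|Ss
S/II-1 un I-1×I-2: ss
S/II-2 un I-1×I-2: ss
⇒ S over [I-1,I-2,II-1,II-2]: 4 consistent
T/I-1 ? ·: tt|Tt|TT
T/I-2 ? ·: tt|Tt|TT
T/II-1 ? I-1×I-2: tt|Tt|TT
T/II-2 ? I-1×I-2: tt|Tt|TT
⇒ T over [I-1,I-2,II-1,II-2]: 29 consistent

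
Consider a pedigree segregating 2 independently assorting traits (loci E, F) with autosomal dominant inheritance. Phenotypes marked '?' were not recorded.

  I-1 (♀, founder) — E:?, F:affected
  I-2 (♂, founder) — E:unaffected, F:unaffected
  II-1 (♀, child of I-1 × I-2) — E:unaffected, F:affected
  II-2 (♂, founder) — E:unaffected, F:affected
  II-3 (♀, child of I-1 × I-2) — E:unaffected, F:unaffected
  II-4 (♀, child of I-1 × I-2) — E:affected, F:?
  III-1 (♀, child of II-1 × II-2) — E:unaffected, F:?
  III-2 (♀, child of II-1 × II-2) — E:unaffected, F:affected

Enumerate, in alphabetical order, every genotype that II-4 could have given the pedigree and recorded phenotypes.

II-4 ∈ {Ee Ff, Ee ff}

E/I-1 ? ·: Ee
E/I-2 un ·: ee
E/II-1 un I-1×I-2: ee
E/II-2 un ·: ee
E/II-3 un I-1×I-2: ee
E/II-4 aff I-1×I-2: Ee
E/III-1 un II-1×II-2: ee
E/III-2 un II-1×II-2: ee
⇒ E over [I-1,I-2,II-1,II-2,II-3,II-4,III-1,III-2]: 1 consistent
F/I-1 aff ·: Ff
F/I-2 un ·: ff
F/II-1 aff I-1×I-2: Ff
F/II-2 aff ·: Ff|FF
F/II-3 un I-1×I-2: ff
F/II-4 ? I-1×I-2: ff|Ff
F/III-1 ? II-1×II-2: ff|Ff|FF
F/III-2 aff II-1×II-2: Ff|FF
⇒ F over [I-1,I-2,II-1,II-2,II-3,II-4,III-1,III-2]: 20 consistent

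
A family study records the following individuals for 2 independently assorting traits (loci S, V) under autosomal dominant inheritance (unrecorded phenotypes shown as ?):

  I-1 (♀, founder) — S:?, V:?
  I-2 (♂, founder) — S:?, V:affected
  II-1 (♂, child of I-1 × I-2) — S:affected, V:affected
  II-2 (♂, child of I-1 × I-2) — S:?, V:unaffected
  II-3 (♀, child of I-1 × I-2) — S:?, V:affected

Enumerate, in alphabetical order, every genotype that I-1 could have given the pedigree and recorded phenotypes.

I-1 ∈ {SS Vv, SS vv, Ss Vv, Ss vv, ss Vv, ss vv}

S/I-1 ? ·: ss|Ss|SS
S/I-2 ? ·: ss|Ss|SS
S/II-1 aff I-1×I-2: Ss|SS
S/II-2 ? I-1×I-2: ss|Ss|SS
S/II-3 ? I-1×I-2: ss|Ss|SS
⇒ S over [I-1,I-2,II-1,II-2,II-3]: 45 consistent
V/I-1 ? ·: vv|Vv
V/I-2 aff ·: Vv
V/II-1 aff I-1×I-2: Vv|VV
V/II-2 un I-1×I-2: vv
V/II-3 aff I-1×I-2: Vv|VV
⇒ V over [I-1,I-2,II-1,II-2,II-3]: 5 consistent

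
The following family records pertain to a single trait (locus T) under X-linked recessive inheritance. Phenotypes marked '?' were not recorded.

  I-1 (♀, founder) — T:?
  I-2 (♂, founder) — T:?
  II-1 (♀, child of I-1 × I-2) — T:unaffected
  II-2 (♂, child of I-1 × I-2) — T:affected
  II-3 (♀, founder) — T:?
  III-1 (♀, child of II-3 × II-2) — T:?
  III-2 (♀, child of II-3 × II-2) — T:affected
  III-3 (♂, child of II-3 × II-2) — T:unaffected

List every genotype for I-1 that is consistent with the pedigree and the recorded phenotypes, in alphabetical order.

I-1 ∈ {X^TX^t, X^tX^t}

T/I-1 ? ·: X^TX^t|X^tX^t
T/I-2 ? ·: X^TY|X^tY
T/II-1 un I-1×I-2: X^TX^T|X^TX^t
T/II-2 aff I-1×I-2: X^tY
T/II-3 ? ·: X^TX^t
T/III-1 ? II-3×II-2: X^TX^t|X^tX^t
T/III-2 aff II-3×II-2: X^tX^t
T/III-3 un II-3×II-2: X^TY
⇒ T over [I-1,I-2,II-1,II-2,II-3,III-1,III-2,III-3]: 8 consistent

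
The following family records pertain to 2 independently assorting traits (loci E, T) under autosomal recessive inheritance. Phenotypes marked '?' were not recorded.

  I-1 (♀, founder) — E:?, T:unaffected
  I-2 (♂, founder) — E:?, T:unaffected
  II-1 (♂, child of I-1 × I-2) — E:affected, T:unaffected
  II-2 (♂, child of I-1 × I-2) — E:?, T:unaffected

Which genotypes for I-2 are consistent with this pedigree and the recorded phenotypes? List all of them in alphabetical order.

I-2 ∈ {Ee TT, Ee Tt, ee TT, ee Tt}

E/I-1 ? ·: Ee|ee
E/I-2 ? ·: Ee|ee
E/II-1 aff I-1×I-2: ee
E/II-2 ? I-1×I-2: EE|Ee|ee
⇒ E over [I-1,I-2,II-1,II-2]: 8 consistent
T/I-1 un ·: TT|Tt
T/I-2 un ·: TT|Tt
T/II-1 un I-1×I-2: TT|Tt
T/II-2 un I-1×I-2: TT|Tt
⇒ T over [I-1,I-2,II-1,II-2]: 13 consistent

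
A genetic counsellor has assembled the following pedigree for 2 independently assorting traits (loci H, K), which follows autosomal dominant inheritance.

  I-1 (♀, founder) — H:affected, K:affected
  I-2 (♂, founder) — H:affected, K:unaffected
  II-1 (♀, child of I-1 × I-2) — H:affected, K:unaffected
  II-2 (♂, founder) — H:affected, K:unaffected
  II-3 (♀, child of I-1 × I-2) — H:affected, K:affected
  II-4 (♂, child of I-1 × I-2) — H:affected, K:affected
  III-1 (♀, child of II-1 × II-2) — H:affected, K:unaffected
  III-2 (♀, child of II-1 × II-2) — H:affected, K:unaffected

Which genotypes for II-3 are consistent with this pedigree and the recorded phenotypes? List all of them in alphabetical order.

II-3 ∈ {HH Kk, Hh Kk}

H/I-1 aff ·: Hh|HH
H/I-2 aff ·: Hh|HH
H/II-1 aff I-1×I-2: Hh|HH
H/II-2 aff ·: Hh|HH
H/II-3 aff I-1×I-2: Hh|HH
H/II-4 aff I-1×I-2: Hh|HH
H/III-1 aff II-1×II-2: Hh|HH
H/III-2 aff II-1×II-2: Hh|HH
⇒ H over [I-1,I-2,II-1,II-2,II-3,II-4,III-1,III-2]: 161 consistent
K/I-1 aff ·: Kk
K/I-2 un ·: kk
K/II-1 un I-1×I-2: kk
K/II-2 un ·: kk
K/II-3 aff I-1×I-2: Kk
K/II-4 aff I-1×I-2: Kk
K/III-1 un II-1×II-2: kk
K/III-2 un II-1×II-2: kk
⇒ K over [I-1,I-2,II-1,II-2,II-3,II-4,III-1,III-2]: 1 consistent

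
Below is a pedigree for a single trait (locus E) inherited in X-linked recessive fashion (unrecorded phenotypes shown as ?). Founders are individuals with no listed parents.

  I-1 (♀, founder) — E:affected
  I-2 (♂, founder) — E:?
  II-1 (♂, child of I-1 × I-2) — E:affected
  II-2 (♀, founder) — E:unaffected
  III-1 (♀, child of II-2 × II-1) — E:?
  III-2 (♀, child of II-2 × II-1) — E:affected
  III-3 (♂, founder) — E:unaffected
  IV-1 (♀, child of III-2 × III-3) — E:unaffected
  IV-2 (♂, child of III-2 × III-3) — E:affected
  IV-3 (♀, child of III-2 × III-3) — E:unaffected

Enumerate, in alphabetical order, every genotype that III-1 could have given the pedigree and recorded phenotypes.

III-1 ∈ {X^EX^e, X^eX^e}

E/I-1 aff ·: X^eX^e
E/I-2 ? ·: X^EY|X^eY
E/II-1 aff I-1×I-2: X^eY
E/II-2 un ·: X^EX^e
E/III-1 ? II-2×II-1: X^EX^e|X^eX^e
E/III-2 aff II-2×II-1: X^eX^e
E/III-3 un ·: X^EY
E/IV-1 un III-2×III-3: X^EX^e
E/IV-2 aff III-2×III-3: X^eY
E/IV-3 un III-2×III-3: X^EX^e
⇒ E over [I-1,I-2,II-1,II-2,III-1,III-2,III-3,IV-1,IV-2,IV-3]: 4 consistent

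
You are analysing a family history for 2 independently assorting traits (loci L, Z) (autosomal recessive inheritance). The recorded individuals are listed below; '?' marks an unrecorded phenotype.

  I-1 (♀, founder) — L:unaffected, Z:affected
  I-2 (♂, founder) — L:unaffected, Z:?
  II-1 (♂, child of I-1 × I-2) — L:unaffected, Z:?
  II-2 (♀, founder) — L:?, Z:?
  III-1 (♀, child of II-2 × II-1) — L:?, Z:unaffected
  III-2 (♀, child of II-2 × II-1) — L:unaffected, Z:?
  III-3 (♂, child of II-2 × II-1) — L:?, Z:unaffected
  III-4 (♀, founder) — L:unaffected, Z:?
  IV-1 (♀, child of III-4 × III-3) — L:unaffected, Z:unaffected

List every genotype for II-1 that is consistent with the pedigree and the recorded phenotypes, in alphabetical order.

II-1 ∈ {LL Zz, LL zz, Ll Zz, Ll zz}

L/I-1 un ·: LL|Ll
L/I-2 un ·: LL|Ll
L/II-1 un I-1×I-2: LL|Ll
L/II-2 ? ·: LL|Ll|ll
L/III-1 ? II-2×II-1: LL|Ll|ll
L/III-2 un II-2×II-1: LL|Ll
L/III-3 ? II-2×II-1: LL|Ll|ll
L/III-4 un ·: LL|Ll
L/IV-1 un III-4×III-3: LL|Ll
⇒ L over [I-1,I-2,II-1,II-2,III-1,III-2,III-3,III-4,IV-1]: 422 consistent
Z/I-1 aff ·: zz
Z/I-2 ? ·: ZZ|Zz|zz
Z/II-1 ? I-1×I-2: Zz|zz
Z/II-2 ? ·: ZZ|Zz|zz
Z/III-1 un II-2×II-1: ZZ|Zz
Z/III-2 ? II-2×II-1: ZZ|Zz|zz
Z/III-3 un II-2×II-1: ZZ|Zz
Z/III-4 ? ·: ZZ|Zz|zz
Z/IV-1 un III-4×III-3: ZZ|Zz
⇒ Z over [I-1,I-2,II-1,II-2,III-1,III-2,III-3,III-4,IV-1]: 230 consistent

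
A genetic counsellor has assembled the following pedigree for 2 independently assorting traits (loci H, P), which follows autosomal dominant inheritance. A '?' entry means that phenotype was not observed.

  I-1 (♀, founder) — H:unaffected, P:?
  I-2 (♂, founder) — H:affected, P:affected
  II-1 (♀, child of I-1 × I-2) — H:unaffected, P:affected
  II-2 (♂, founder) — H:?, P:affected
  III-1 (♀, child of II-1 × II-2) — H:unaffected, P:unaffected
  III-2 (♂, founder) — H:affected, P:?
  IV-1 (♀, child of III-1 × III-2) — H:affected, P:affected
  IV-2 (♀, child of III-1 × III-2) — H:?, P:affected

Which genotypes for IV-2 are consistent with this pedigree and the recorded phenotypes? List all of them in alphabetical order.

IV-2 ∈ {Hh Pp, hh Pp}

H/I-1 un ·: hh
H/I-2 aff ·: Hh
H/II-1 un I-1×I-2: hh
H/II-2 ? ·: hh|Hh
H/III-1 un II-1×II-2: hh
H/III-2 aff ·: Hh|HH
H/IV-1 aff III-1×III-2: Hh
H/IV-2 ? III-1×III-2: hh|Hh
⇒ H over [I-1,I-2,II-1,II-2,III-1,III-2,IV-1,IV-2]: 6 consistent
P/I-1 ? ·: pp|Pp|PP
P/I-2 aff ·: Pp|PP
P/II-1 aff I-1×I-2: Pp
P/II-2 aff ·: Pp
P/III-1 un II-1×II-2: pp
P/III-2 ? ·: Pp|PP
P/IV-1 aff III-1×III-2: Pp
P/IV-2 aff III-1×III-2: Pp
⇒ P over [I-1,I-2,II-1,II-2,III-1,III-2,IV-1,IV-2]: 10 consistent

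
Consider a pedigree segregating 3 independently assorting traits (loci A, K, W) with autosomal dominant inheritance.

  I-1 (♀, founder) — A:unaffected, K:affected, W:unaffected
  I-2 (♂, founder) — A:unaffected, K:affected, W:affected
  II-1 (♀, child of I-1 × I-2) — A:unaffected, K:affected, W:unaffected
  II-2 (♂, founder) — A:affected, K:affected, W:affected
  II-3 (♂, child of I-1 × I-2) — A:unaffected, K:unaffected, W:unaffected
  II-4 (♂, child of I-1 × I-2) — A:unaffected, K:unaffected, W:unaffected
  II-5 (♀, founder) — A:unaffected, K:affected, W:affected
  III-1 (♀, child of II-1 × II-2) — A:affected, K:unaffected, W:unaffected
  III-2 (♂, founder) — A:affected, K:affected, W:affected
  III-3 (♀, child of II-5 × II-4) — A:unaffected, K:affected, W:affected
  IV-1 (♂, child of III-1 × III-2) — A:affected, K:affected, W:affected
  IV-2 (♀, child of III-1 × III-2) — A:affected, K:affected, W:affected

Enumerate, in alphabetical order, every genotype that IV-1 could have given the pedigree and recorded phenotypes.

IV-1 ∈ {AA Kk Ww, Aa Kk Ww}

A/I-1 un ·: aa
A/I-2 un ·: aa
A/II-1 un I-1×I-2: aa
A/II-2 aff ·: Aa|AA
A/II-3 un I-1×I-2: aa
A/II-4 un I-1×I-2: aa
A/II-5 un ·: aa
A/III-1 aff II-1×II-2: Aa
A/III-2 aff ·: Aa|AA
A/III-3 un II-5×II-4: aa
A/IV-1 aff III-1×III-2: Aa|AA
A/IV-2 aff III-1×III-2: Aa|AA
⇒ A over [I-1,I-2,II-1,II-2,II-3,II-4,II-5,III-1,III-2,III-3,IV-1,IV-2]: 16 consistent
K/I-1 aff ·: Kk
K/I-2 aff ·: Kk
K/II-1 aff I-1×I-2: Kk
K/II-2 aff ·: Kk
K/II-3 un I-1×I-2: kk
K/II-4 un I-1×I-2: kk
K/II-5 aff ·: Kk|KK
K/III-1 un II-1×II-2: kk
K/III-2 aff ·: Kk|KK
K/III-3 aff II-5×II-4: Kk
K/IV-1 aff III-1×III-2: Kk
K/IV-2 aff III-1×III-2: Kk
⇒ K over [I-1,I-2,II-1,II-2,II-3,II-4,II-5,III-1,III-2,III-3,IV-1,IV-2]: 4 consistent
W/I-1 un ·: ww
W/I-2 aff ·: Ww
W/II-1 un I-1×I-2: ww
W/II-2 aff ·: Ww
W/II-3 un I-1×I-2: ww
W/II-4 un I-1×I-2: ww
W/II-5 aff ·: Ww|WW
W/III-1 un II-1×II-2: ww
W/III-2 aff ·: Ww|WW
W/III-3 aff II-5×II-4: Ww
W/IV-1 aff III-1×III-2: Ww
W/IV-2 aff III-1×III-2: Ww
⇒ W over [I-1,I-2,II-1,II-2,II-3,II-4,II-5,III-1,III-2,III-3,IV-1,IV-2]: 4 consistent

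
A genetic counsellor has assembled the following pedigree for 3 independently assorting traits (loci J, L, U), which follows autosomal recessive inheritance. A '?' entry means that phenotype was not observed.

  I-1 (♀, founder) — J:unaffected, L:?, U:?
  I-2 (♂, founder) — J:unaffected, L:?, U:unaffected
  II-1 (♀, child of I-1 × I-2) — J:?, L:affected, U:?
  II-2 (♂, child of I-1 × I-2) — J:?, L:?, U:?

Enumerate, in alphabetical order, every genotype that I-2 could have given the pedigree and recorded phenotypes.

J/I-1 un ·: JJ|Jj
J/I-2 un ·: JJ|Jj
J/II-1 ? I-1×I-2: JJ|Jj|jj
J/II-2 ? I-1×I-2: JJ|Jj|jj
⇒ J over [I-1,I-2,II-1,II-2]: 18 consistent
L/I-1 ? ·: Ll|ll
L/I-2 ? ·: Ll|ll
L/II-1 aff I-1×I-2: ll
L/II-2 ? I-1×I-2: LL|Ll|ll
⇒ L over [I-1,I-2,II-1,II-2]: 8 consistent
U/I-1 ? ·: UU|Uu|uu
U/I-2 un ·: UU|Uu
U/II-1 ? I-1×I-2: UU|Uu|uu
U/II-2 ? I-1×I-2: UU|Uu|uu
⇒ U over [I-1,I-2,II-1,II-2]: 23 consistent

I-2 ∈ {JJ Ll UU, JJ Ll Uu, JJ ll UU, JJ ll Uu, Jj Ll UU, Jj Ll Uu, Jj ll UU, Jj ll Uu}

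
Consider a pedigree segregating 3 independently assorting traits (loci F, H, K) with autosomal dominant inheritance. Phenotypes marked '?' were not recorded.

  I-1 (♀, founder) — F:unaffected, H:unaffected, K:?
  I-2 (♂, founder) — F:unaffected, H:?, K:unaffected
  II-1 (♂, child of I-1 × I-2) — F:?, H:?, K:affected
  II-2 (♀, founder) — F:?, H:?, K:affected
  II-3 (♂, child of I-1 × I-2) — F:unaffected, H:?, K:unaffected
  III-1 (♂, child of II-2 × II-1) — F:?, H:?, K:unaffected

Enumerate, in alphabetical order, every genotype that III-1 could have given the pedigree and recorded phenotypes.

III-1 ∈ {Ff HH kk, Ff Hh kk, Ff hh kk, ff HH kk, ff Hh kk, ff hh kk}

F/I-1 un ·: ff
F/I-2 un ·: ff
F/II-1 ? I-1×I-2: ff
F/II-2 ? ·: ff|Ff|FF
F/II-3 un I-1×I-2: ff
F/III-1 ? II-2×II-1: ff|Ff
⇒ F over [I-1,I-2,II-1,II-2,II-3,III-1]: 4 consistent
H/I-1 un ·: hh
H/I-2 ? ·: hh|Hh|HH
H/II-1 ? I-1×I-2: hh|Hh
H/II-2 ? ·: hh|Hh|HH
H/II-3 ? I-1×I-2: hh|Hh
H/III-1 ? II-2×II-1: hh|Hh|HH
⇒ H over [I-1,I-2,II-1,II-2,II-3,III-1]: 33 consistent
K/I-1 ? ·: Kk
K/I-2 un ·: kk
K/II-1 aff I-1×I-2: Kk
K/II-2 aff ·: Kk
K/II-3 un I-1×I-2: kk
K/III-1 un II-2×II-1: kk
⇒ K over [I-1,I-2,II-1,II-2,II-3,III-1]: 1 consistent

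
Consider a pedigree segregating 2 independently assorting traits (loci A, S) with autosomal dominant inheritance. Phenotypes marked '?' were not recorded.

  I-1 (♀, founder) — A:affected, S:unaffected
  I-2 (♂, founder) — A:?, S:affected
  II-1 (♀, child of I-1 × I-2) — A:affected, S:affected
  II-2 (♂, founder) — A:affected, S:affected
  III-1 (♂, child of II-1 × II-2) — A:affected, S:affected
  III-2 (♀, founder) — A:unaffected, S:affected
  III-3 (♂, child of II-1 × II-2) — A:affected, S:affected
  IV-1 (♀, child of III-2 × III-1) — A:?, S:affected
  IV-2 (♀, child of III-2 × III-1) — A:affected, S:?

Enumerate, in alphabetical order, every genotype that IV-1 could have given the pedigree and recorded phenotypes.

A/I-1 aff ·: Aa|AA
A/I-2 ? ·: aa|Aa|AA
A/II-1 aff I-1×I-2: Aa|AA
A/II-2 aff ·: Aa|AA
A/III-1 aff II-1×II-2: Aa|AA
A/III-2 un ·: aa
A/III-3 aff II-1×II-2: Aa|AA
A/IV-1 ? III-2×III-1: aa|Aa
A/IV-2 aff III-2×III-1: Aa
⇒ A over [I-1,I-2,II-1,II-2,III-1,III-2,III-3,IV-1,IV-2]: 88 consistent
S/I-1 un ·: ss
S/I-2 aff ·: Ss|SS
S/II-1 aff I-1×I-2: Ss
S/II-2 aff ·: Ss|SS
S/III-1 aff II-1×II-2: Ss|SS
S/III-2 aff ·: Ss|SS
S/III-3 aff II-1×II-2: Ss|SS
S/IV-1 aff III-2×III-1: Ss|SS
S/IV-2 ? III-2×III-1: ss|Ss|SS
⇒ S over [I-1,I-2,II-1,II-2,III-1,III-2,III-3,IV-1,IV-2]: 120 consistent

IV-1 ∈ {Aa SS, Aa Ss, aa SS, aa Ss}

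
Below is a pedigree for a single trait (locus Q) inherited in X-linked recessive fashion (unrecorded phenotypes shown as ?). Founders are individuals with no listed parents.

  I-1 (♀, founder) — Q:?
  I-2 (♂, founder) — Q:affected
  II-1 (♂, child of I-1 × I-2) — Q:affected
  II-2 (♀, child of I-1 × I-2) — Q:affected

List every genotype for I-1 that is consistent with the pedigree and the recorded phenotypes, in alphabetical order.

I-1 ∈ {X^QX^q, X^qX^q}

Q/I-1 ? ·: X^QX^q|X^qX^q
Q/I-2 aff ·: X^qY
Q/II-1 aff I-1×I-2: X^qY
Q/II-2 aff I-1×I-2: X^qX^q
⇒ Q over [I-1,I-2,II-1,II-2]: 2 consistent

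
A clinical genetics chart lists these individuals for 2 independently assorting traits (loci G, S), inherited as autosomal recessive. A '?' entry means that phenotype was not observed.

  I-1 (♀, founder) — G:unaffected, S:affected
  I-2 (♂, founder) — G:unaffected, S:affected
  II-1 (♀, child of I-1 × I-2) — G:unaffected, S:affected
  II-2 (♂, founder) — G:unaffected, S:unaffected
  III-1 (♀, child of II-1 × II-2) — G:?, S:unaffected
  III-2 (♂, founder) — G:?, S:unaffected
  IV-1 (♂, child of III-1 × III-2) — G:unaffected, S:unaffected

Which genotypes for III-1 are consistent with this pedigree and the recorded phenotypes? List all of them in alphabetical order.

III-1 ∈ {GG Ss, Gg Ss, gg Ss}

G/I-1 un ·: GG|Gg
G/I-2 un ·: GG|Gg
G/II-1 un I-1×I-2: GG|Gg
G/II-2 un ·: GG|Gg
G/III-1 ? II-1×II-2: GG|Gg|gg
G/III-2 ? ·: GG|Gg|gg
G/IV-1 un III-1×III-2: GG|Gg
⇒ G over [I-1,I-2,II-1,II-2,III-1,III-2,IV-1]: 112 consistent
S/I-1 aff ·: ss
S/I-2 aff ·: ss
S/II-1 aff I-1×I-2: ss
S/II-2 un ·: SS|Ss
S/III-1 un II-1×II-2: Ss
S/III-2 un ·: SS|Ss
S/IV-1 un III-1×III-2: SS|Ss
⇒ S over [I-1,I-2,II-1,II-2,III-1,III-2,IV-1]: 8 consistent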